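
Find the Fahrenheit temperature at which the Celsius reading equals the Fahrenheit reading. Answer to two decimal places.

-40.00°F

Let F be the Fahrenheit reading. The Celsius reading is C = 5/9·F - 17.7778.
Set C = F: 5/9·F - 17.7778 = F.
(-4/9)·F = 17.7778  ⇒  F = -40.00.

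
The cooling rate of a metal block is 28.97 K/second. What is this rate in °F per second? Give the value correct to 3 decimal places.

Since only a temperature interval is involved, the additive offset between the scales drops out.
A change of 1 K is a change of 1.8°F, so 28.97 × 1.8 = 52.146.

52.146 °F/second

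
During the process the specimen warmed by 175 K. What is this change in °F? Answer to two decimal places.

315.00°F

For a temperature interval the offset drops out; only the factor 1.8 applies.
175 × 1.8 = 315.00.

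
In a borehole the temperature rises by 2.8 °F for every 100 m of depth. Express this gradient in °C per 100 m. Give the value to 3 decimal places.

Since only a temperature interval is involved, the additive offset between the scales drops out.
A change of 1°F is a change of 5/9°C, so 2.8 × 5/9 = 1.556.

1.556 °C/100 m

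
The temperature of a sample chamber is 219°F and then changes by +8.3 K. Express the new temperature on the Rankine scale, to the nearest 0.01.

693.61°R

Initial temperature in Celsius: (219 - 32) × 5/9 = 103.8889°C.
The 8.3 K change is an interval; Kelvin and Celsius degrees are the same size, so ΔC = +8.3°C.
Final Celsius temperature: 103.8889 + 8.3000 = 112.1889°C.
In Rankine: 112.1889 × 1.8 + 491.67 = 693.61°R.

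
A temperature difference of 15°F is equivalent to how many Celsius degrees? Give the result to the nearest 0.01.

8.33°C

For a temperature interval the offset drops out; only the factor 5/9 applies.
15 × 5/9 = 8.33.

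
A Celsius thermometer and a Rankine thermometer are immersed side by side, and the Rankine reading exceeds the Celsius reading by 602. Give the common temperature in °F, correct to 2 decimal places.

280.24°F

Let x be the Celsius reading; then the Rankine reading is 1.8·x + 491.67.
(1.8·x + 491.67) - x = 602  ⇒  (0.8)·x = 110.33  ⇒  x = 137.9125°C.
In Fahrenheit: 137.9125 × 1.8 + 32 = 280.24°F.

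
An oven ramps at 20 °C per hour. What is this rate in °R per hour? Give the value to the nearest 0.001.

The quantity depends on a temperature interval, so only the ratio of degree sizes applies; the offset between the scales is irrelevant.
A change of 1°C is a change of 1.8°R, so 20 × 1.8 = 36.000.

36.000 °R/hour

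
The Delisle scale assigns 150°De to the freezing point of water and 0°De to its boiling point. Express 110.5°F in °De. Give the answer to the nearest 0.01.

First in Celsius: (110.5 - 32) × 5/9 = 43.6111°C.
Linearly onto the Delisle scale: 150 + (43.6111 / 100) × (0 - 150) = 84.58°De.

84.58°De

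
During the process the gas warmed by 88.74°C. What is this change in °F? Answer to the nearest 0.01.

159.73°F

Only the scale ratio 1.8 matters for a change in temperature.
88.74 × 1.8 = 159.73.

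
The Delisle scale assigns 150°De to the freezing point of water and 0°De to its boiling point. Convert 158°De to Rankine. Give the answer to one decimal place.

482.1°R

Linear interpolation between the fixed points: C = (158 - 150) × 100 / (0 - 150) = -5.3333°C.
Then -5.3333 × 1.8 + 491.67 = 482.1°R.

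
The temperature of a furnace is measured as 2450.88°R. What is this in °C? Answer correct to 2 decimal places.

1088.45°C

In Celsius: (2450.88 - 491.67) × 5/9 = 1088.4500°C.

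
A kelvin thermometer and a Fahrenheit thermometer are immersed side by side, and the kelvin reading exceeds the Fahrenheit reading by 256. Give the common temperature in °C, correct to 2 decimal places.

Let x be the kelvin reading; then the Fahrenheit reading is 1.8·x - 459.67.
(1.8·x - 459.67) - x = -256  ⇒  (0.8)·x = 203.67  ⇒  x = 254.5875 K.
In Celsius: 254.5875 - 273.15 = -18.56°C.

-18.56°C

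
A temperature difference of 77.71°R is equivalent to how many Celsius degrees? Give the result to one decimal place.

For a temperature interval the offset drops out; only the factor 5/9 applies.
77.71 × 5/9 = 43.2.

43.2°C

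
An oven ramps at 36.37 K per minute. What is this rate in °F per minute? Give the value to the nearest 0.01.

65.47 °F/minute

The quantity depends on a temperature interval, so only the ratio of degree sizes applies; the offset between the scales is irrelevant.
A change of 1 K is a change of 1.8°F, so 36.37 × 1.8 = 65.47.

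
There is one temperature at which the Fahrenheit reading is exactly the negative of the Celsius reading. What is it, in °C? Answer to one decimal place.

Let C be the Celsius reading. The Fahrenheit reading is F = 1.8·C + 32.
Require F = -1·C: 1.8·C + 32 = -1·C.
(2.8)·C = -32  ⇒  C = -11.4.

-11.4°C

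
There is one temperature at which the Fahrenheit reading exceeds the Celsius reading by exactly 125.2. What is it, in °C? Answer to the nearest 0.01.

116.50°C

Let C be the Celsius reading. The Fahrenheit reading is F = 1.8·C + 32.
Require F - C = 125.2: (0.8)·C + 32 = 125.2.
C = (125.2 - 32) / (0.8) = 116.50.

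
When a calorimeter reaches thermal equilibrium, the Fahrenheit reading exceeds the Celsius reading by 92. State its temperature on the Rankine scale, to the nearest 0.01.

Let x be the Celsius reading; then the Fahrenheit reading is 1.8·x + 32.
(1.8·x + 32) - x = 92  ⇒  (0.8)·x = 60  ⇒  x = 75.0000°C.
In Rankine: 75.0000 × 1.8 + 491.67 = 626.67°R.

626.67°R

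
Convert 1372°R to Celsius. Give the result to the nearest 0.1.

In Celsius: (1372 - 491.67) × 5/9 = 489.0722°C.

489.1°C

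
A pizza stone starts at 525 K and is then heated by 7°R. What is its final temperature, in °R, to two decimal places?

952.00°R

Initial temperature in Celsius: 525 - 273.15 = 251.8500°C.
The 7°R change is an interval, so only the factor 5/9 applies: +7 × 5/9 = +3.8889°C.
Final Celsius temperature: 251.8500 + 3.8889 = 255.7389°C.
In Rankine: 255.7389 × 1.8 + 491.67 = 952.00°R.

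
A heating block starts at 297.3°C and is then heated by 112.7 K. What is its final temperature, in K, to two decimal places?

683.15 K

The 112.7 K change is an interval; Kelvin and Celsius degrees are the same size, so ΔC = +112.7°C.
Final Celsius temperature: 297.3000 + 112.7000 = 410.0000°C.
In kelvin: 410.0000 + 273.15 = 683.15 K.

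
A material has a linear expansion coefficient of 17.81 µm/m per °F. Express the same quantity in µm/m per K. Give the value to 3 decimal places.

32.058 µm/m per K

The quantity depends on a temperature interval, so only the ratio of degree sizes applies; the offset between the scales is irrelevant.
A change of 1 K is a change of 1.8°F, so per K the value is 17.81 × 1.8 = 32.058.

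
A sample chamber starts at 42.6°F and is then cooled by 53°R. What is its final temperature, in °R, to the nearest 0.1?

449.3°R

Initial temperature in Celsius: (42.6 - 32) × 5/9 = 5.8889°C.
The 53°R change is an interval, so only the factor 5/9 applies: -53 × 5/9 = -29.4444°C.
Final Celsius temperature: 5.8889 - 29.4444 = -23.5556°C.
In Rankine: -23.5556 × 1.8 + 491.67 = 449.3°R.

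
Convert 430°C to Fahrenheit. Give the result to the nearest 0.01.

In Fahrenheit: 430.0000 × 1.8 + 32 = 806.00°F.

806.00°F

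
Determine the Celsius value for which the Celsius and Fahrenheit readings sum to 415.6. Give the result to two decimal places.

Let C be the Celsius reading. The Fahrenheit reading is F = 1.8·C + 32.
Require C + F = 415.6: (2.8)·C + 32 = 415.6.
C = (415.6 - 32) / (2.8) = 137.00.

137.00°C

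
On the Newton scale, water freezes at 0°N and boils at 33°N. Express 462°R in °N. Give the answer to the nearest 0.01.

-5.44°N

First in Celsius: (462 - 491.67) × 5/9 = -16.4833°C.
Linearly onto the Newton scale: 0 + (-16.4833 / 100) × (33 - 0) = -5.44°N.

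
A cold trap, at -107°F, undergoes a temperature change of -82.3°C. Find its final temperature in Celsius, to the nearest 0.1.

-159.5°C

Initial temperature in Celsius: (-107 - 32) × 5/9 = -77.2222°C.
Final Celsius temperature: -77.2222 - 82.3000 = -159.5222°C.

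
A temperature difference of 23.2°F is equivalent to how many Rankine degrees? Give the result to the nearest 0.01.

23.20°R

Fahrenheit and Rankine degrees are the same size, so the interval is unchanged: 23.20.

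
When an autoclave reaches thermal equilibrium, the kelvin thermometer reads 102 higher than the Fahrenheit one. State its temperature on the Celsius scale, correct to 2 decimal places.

173.94°C

Let x be the Fahrenheit reading; then the kelvin reading is 5/9·x + 255.372.
(5/9·x + 255.372) - x = 102  ⇒  (-4/9)·x = -153.372  ⇒  x = 345.0875°F.
In Celsius: (345.0875 - 32) × 5/9 = 173.94°C.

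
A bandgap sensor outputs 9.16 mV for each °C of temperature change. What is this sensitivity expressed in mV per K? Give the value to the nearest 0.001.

9.160 mV per K

Since only a temperature interval is involved, the additive offset between the scales drops out.
A change of 1 K is a change of 1°C, so per K the value is 9.16 × 1 = 9.160.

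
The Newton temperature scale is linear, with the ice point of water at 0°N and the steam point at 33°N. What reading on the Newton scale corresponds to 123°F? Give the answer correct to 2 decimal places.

First in Celsius: (123 - 32) × 5/9 = 50.5556°C.
Linearly onto the Newton scale: 0 + (50.5556 / 100) × (33 - 0) = 16.68°N.

16.68°N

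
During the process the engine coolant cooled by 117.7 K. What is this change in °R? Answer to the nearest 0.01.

211.86°R

For a temperature interval the offset drops out; only the factor 1.8 applies.
117.7 × 1.8 = 211.86.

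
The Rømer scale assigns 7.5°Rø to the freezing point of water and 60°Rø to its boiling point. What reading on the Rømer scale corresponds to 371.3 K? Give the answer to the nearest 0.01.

59.03°Rø

First in Celsius: 371.3 - 273.15 = 98.1500°C.
Linearly onto the Rømer scale: 7.5 + (98.1500 / 100) × (60 - 7.5) = 59.03°Rø.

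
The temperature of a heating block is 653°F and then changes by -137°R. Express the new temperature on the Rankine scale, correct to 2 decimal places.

Initial temperature in Celsius: (653 - 32) × 5/9 = 345.0000°C.
The 137°R change is an interval, so only the factor 5/9 applies: -137 × 5/9 = -76.1111°C.
Final Celsius temperature: 345.0000 - 76.1111 = 268.8889°C.
In Rankine: 268.8889 × 1.8 + 491.67 = 975.67°R.

975.67°R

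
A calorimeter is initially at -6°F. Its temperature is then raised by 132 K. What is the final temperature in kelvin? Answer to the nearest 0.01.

384.04 K

Initial temperature in Celsius: (-6 - 32) × 5/9 = -21.1111°C.
The 132 K change is an interval; Kelvin and Celsius degrees are the same size, so ΔC = +132°C.
Final Celsius temperature: -21.1111 + 132.0000 = 110.8889°C.
In kelvin: 110.8889 + 273.15 = 384.04 K.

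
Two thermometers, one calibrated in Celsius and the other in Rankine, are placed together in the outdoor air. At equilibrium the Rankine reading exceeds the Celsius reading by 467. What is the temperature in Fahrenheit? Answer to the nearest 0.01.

Let x be the Celsius reading; then the Rankine reading is 1.8·x + 491.67.
(1.8·x + 491.67) - x = 467  ⇒  (0.8)·x = -24.67  ⇒  x = -30.8375°C.
In Fahrenheit: -30.8375 × 1.8 + 32 = -23.51°F.

-23.51°F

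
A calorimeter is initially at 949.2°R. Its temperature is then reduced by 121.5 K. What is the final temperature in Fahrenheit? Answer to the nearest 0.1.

270.8°F

Initial temperature in Celsius: (949.2 - 491.67) × 5/9 = 254.1833°C.
The 121.5 K change is an interval; Kelvin and Celsius degrees are the same size, so ΔC = -121.5°C.
Final Celsius temperature: 254.1833 - 121.5000 = 132.6833°C.
In Fahrenheit: 132.6833 × 1.8 + 32 = 270.8°F.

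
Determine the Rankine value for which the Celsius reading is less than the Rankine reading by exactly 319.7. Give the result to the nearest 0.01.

104.74°R

Let R be the Rankine reading. The Celsius reading is C = 5/9·R - 273.15.
Require C - R = -319.7: (-4/9)·R - 273.15 = -319.7.
R = (-319.7 + 273.15) / (-4/9) = 104.74.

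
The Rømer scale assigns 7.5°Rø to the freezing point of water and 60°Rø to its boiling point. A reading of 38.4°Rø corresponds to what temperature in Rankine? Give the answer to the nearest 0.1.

Linear interpolation between the fixed points: C = (38.4 - 7.5) × 100 / (60 - 7.5) = 58.8571°C.
Then 58.8571 × 1.8 + 491.67 = 597.6°R.

597.6°R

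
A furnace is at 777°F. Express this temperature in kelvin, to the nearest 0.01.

In Celsius: (777 - 32) × 5/9 = 413.8889°C.
In kelvin: 413.8889 + 273.15 = 687.04 K.

687.04 K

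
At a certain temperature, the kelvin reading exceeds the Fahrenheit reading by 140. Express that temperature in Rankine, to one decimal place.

719.3°R

Let x be the Fahrenheit reading; then the kelvin reading is 5/9·x + 255.372.
(5/9·x + 255.372) - x = 140  ⇒  (-4/9)·x = -115.372  ⇒  x = 259.5875°F.
In Celsius: (259.5875 - 32) × 5/9 = 126.4375°C.
In Rankine: 126.4375 × 1.8 + 491.67 = 719.3°R.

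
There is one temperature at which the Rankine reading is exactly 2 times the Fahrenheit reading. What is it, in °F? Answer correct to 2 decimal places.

459.67°F

Let F be the Fahrenheit reading. The Rankine reading is R = 1·F + 459.67.
Require R = 2·F: 1·F + 459.67 = 2·F.
(-1)·F = -459.67  ⇒  F = 459.67.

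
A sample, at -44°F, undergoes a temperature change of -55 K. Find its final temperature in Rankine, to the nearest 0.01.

316.67°R

Initial temperature in Celsius: (-44 - 32) × 5/9 = -42.2222°C.
The 55 K change is an interval; Kelvin and Celsius degrees are the same size, so ΔC = -55°C.
Final Celsius temperature: -42.2222 - 55.0000 = -97.2222°C.
In Rankine: -97.2222 × 1.8 + 491.67 = 316.67°R.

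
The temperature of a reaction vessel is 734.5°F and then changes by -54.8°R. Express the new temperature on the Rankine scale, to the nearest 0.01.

Initial temperature in Celsius: (734.5 - 32) × 5/9 = 390.2778°C.
The 54.8°R change is an interval, so only the factor 5/9 applies: -54.8 × 5/9 = -30.4444°C.
Final Celsius temperature: 390.2778 - 30.4444 = 359.8333°C.
In Rankine: 359.8333 × 1.8 + 491.67 = 1139.37°R.

1139.37°R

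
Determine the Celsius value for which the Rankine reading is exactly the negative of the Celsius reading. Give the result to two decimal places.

Let C be the Celsius reading. The Rankine reading is R = 1.8·C + 491.67.
Require R = -1·C: 1.8·C + 491.67 = -1·C.
(2.8)·C = -491.67  ⇒  C = -175.60.

-175.60°C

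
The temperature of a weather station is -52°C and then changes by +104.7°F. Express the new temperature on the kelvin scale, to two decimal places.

The 104.7°F change is an interval, so only the factor 5/9 applies: +104.7 × 5/9 = +58.1667°C.
Final Celsius temperature: -52.0000 + 58.1667 = 6.1667°C.
In kelvin: 6.1667 + 273.15 = 279.32 K.

279.32 K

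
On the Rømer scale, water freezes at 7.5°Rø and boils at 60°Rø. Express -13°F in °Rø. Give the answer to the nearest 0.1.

-5.6°Rø

First in Celsius: (-13 - 32) × 5/9 = -25.0000°C.
Linearly onto the Rømer scale: 7.5 + (-25.0000 / 100) × (60 - 7.5) = -5.6°Rø.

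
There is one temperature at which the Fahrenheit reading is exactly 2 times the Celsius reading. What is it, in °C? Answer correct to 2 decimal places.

Let C be the Celsius reading. The Fahrenheit reading is F = 1.8·C + 32.
Require F = 2·C: 1.8·C + 32 = 2·C.
(-0.2)·C = -32  ⇒  C = 160.00.

160.00°C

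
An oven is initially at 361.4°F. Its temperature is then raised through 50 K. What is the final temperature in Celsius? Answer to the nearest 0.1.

Initial temperature in Celsius: (361.4 - 32) × 5/9 = 183.0000°C.
The 50 K change is an interval; Kelvin and Celsius degrees are the same size, so ΔC = +50°C.
Final Celsius temperature: 183.0000 + 50.0000 = 233.0000°C.

233.0°C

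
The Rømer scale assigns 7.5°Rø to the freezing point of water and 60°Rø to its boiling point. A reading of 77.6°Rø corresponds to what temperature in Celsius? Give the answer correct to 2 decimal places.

133.52°C

Linear interpolation between the fixed points: C = (77.6 - 7.5) × 100 / (60 - 7.5) = 133.5238°C.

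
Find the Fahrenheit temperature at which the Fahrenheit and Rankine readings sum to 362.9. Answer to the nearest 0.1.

Let F be the Fahrenheit reading. The Rankine reading is R = 1·F + 459.67.
Require F + R = 362.9: (2)·F + 459.67 = 362.9.
F = (362.9 - 459.67) / (2) = -48.4.

-48.4°F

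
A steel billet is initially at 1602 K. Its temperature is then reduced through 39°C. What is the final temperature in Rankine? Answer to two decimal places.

2813.40°R

Initial temperature in Celsius: 1602 - 273.15 = 1328.8500°C.
Final Celsius temperature: 1328.8500 - 39.0000 = 1289.8500°C.
In Rankine: 1289.8500 × 1.8 + 491.67 = 2813.40°R.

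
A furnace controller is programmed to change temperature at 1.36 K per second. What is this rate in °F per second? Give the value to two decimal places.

The quantity depends on a temperature interval, so only the ratio of degree sizes applies; the offset between the scales is irrelevant.
A change of 1 K is a change of 1.8°F, so 1.36 × 1.8 = 2.45.

2.45 °F/second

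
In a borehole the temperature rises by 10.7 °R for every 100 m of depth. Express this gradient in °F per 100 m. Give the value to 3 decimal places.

Since only a temperature interval is involved, the additive offset between the scales drops out.
A change of 1°R is a change of 1°F, so 10.7 × 1 = 10.700.

10.700 °F/100 m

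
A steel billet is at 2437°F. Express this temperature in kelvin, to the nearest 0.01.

In Celsius: (2437 - 32) × 5/9 = 1336.1111°C.
In kelvin: 1336.1111 + 273.15 = 1609.26 K.

1609.26 K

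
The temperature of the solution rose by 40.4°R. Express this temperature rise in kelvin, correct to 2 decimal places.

Only the scale ratio 5/9 matters for a change in temperature.
40.4 × 5/9 = 22.44.

22.44 K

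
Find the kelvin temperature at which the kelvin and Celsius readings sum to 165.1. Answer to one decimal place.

Let K be the kelvin reading. The Celsius reading is C = 1·K - 273.15.
Require K + C = 165.1: (2)·K - 273.15 = 165.1.
K = (165.1 + 273.15) / (2) = 219.1.

219.1 K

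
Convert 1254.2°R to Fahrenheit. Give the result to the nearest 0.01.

In Celsius: (1254.2 - 491.67) × 5/9 = 423.6278°C.
In Fahrenheit: 423.6278 × 1.8 + 32 = 794.53°F.

794.53°F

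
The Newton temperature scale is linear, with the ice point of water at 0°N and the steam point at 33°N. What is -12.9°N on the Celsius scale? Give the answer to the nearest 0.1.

-39.1°C

Linear interpolation between the fixed points: C = (-12.9 - 0) × 100 / (33 - 0) = -39.0909°C.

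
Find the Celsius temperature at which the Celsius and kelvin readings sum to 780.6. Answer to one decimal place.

Let C be the Celsius reading. The kelvin reading is K = 1·C + 273.15.
Require C + K = 780.6: (2)·C + 273.15 = 780.6.
C = (780.6 - 273.15) / (2) = 253.7.

253.7°C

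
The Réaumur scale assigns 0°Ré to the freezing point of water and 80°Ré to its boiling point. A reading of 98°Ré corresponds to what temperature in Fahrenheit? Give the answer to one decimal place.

252.5°F

Linear interpolation between the fixed points: C = (98 - 0) × 100 / (80 - 0) = 122.5000°C.
Then 122.5000 × 1.8 + 32 = 252.5°F.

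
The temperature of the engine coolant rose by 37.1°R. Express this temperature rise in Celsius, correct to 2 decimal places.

20.61°C

Only the scale ratio 5/9 matters for a change in temperature.
37.1 × 5/9 = 20.61.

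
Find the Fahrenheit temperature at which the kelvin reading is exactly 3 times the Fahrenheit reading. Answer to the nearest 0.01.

Let F be the Fahrenheit reading. The kelvin reading is K = 5/9·F + 255.372.
Require K = 3·F: 5/9·F + 255.372 = 3·F.
(-22/9)·F = -255.372  ⇒  F = 104.47.

104.47°F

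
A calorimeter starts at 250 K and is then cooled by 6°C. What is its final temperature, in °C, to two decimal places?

-29.15°C

Initial temperature in Celsius: 250 - 273.15 = -23.1500°C.
Final Celsius temperature: -23.1500 - 6.0000 = -29.1500°C.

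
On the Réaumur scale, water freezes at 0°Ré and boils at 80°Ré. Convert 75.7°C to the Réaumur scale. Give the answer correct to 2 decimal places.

60.56°Ré

Linearly onto the Réaumur scale: 0 + (75.7000 / 100) × (80 - 0) = 60.56°Ré.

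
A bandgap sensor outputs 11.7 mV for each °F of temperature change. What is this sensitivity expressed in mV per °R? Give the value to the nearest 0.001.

11.700 mV per °R

The quantity depends on a temperature interval, so only the ratio of degree sizes applies; the offset between the scales is irrelevant.
A change of 1°R is a change of 1°F, so per °R the value is 11.7 × 1 = 11.700.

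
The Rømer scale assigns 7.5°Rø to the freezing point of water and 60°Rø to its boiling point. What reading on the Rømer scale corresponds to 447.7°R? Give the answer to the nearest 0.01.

-5.32°Rø

First in Celsius: (447.7 - 491.67) × 5/9 = -24.4278°C.
Linearly onto the Rømer scale: 7.5 + (-24.4278 / 100) × (60 - 7.5) = -5.32°Rø.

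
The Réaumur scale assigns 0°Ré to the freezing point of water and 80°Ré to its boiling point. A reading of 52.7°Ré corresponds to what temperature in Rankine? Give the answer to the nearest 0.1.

Linear interpolation between the fixed points: C = (52.7 - 0) × 100 / (80 - 0) = 65.8750°C.
Then 65.8750 × 1.8 + 491.67 = 610.2°R.

610.2°R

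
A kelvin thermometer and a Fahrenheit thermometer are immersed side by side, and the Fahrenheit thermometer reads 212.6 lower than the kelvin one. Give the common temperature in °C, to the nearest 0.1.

Let x be the kelvin reading; then the Fahrenheit reading is 1.8·x - 459.67.
(1.8·x - 459.67) - x = -212.6  ⇒  (0.8)·x = 247.07  ⇒  x = 308.8375 K.
In Celsius: 308.8375 - 273.15 = 35.7°C.

35.7°C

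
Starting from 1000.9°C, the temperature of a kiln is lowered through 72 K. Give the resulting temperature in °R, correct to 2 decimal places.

The 72 K change is an interval; Kelvin and Celsius degrees are the same size, so ΔC = -72°C.
Final Celsius temperature: 1000.9000 - 72.0000 = 928.9000°C.
In Rankine: 928.9000 × 1.8 + 491.67 = 2163.69°R.

2163.69°R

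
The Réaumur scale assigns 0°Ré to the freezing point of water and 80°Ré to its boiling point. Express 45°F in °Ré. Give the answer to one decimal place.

First in Celsius: (45 - 32) × 5/9 = 7.2222°C.
Linearly onto the Réaumur scale: 0 + (7.2222 / 100) × (80 - 0) = 5.8°Ré.

5.8°Ré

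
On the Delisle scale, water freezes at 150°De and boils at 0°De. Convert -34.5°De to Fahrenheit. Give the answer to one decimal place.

Linear interpolation between the fixed points: C = (-34.5 - 150) × 100 / (0 - 150) = 123.0000°C.
Then 123.0000 × 1.8 + 32 = 253.4°F.

253.4°F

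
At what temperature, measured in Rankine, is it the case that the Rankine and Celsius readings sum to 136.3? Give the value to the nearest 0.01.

263.22°R

Let R be the Rankine reading. The Celsius reading is C = 5/9·R - 273.15.
Require R + C = 136.3: (14/9)·R - 273.15 = 136.3.
R = (136.3 + 273.15) / (14/9) = 263.22.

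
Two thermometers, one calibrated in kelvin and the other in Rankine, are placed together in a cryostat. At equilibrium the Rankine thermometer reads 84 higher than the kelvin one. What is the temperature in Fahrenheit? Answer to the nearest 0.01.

Let x be the kelvin reading; then the Rankine reading is 1.8·x.
(1.8·x) - x = 84  ⇒  (0.8)·x = 84  ⇒  x = 105.0000 K.
In Celsius: 105 - 273.15 = -168.1500°C.
In Fahrenheit: -168.1500 × 1.8 + 32 = -270.67°F.

-270.67°F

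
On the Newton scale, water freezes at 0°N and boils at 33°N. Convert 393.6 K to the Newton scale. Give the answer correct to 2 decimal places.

39.75°N

First in Celsius: 393.6 - 273.15 = 120.4500°C.
Linearly onto the Newton scale: 0 + (120.4500 / 100) × (33 - 0) = 39.75°N.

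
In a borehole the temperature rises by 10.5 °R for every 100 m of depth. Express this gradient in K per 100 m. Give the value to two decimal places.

5.83 K/100 m

Since only a temperature interval is involved, the additive offset between the scales drops out.
A change of 1°R is a change of 5/9 K, so 10.5 × 5/9 = 5.83.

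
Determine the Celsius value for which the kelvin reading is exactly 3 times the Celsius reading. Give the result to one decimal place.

Let C be the Celsius reading. The kelvin reading is K = 1·C + 273.15.
Require K = 3·C: 1·C + 273.15 = 3·C.
(-2)·C = -273.15  ⇒  C = 136.6.

136.6°C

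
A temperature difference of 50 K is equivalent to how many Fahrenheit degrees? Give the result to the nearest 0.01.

90.00°F

Only the scale ratio 1.8 matters for a change in temperature.
50 × 1.8 = 90.00.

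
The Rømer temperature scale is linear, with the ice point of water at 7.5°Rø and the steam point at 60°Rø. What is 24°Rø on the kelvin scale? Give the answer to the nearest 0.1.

Linear interpolation between the fixed points: C = (24 - 7.5) × 100 / (60 - 7.5) = 31.4286°C.
Then 31.4286 + 273.15 = 304.6 K.

304.6 K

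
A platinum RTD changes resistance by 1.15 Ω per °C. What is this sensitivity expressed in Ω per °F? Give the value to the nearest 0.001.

0.639 Ω per °F

The quantity depends on a temperature interval, so only the ratio of degree sizes applies; the offset between the scales is irrelevant.
A change of 1°F is a change of 5/9°C, so per °F the value is 1.15 × 5/9 = 0.639.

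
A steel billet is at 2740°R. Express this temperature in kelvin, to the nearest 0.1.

1522.2 K

In Celsius: (2740 - 491.67) × 5/9 = 1249.0722°C.
In kelvin: 1249.0722 + 273.15 = 1522.2 K.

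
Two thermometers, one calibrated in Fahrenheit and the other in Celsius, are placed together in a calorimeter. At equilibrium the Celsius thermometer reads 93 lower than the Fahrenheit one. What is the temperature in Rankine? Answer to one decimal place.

628.9°R

Let x be the Fahrenheit reading; then the Celsius reading is 5/9·x - 17.7778.
(5/9·x - 17.7778) - x = -93  ⇒  (-4/9)·x = -75.2222  ⇒  x = 169.2500°F.
In Celsius: (169.25 - 32) × 5/9 = 76.2500°C.
In Rankine: 76.2500 × 1.8 + 491.67 = 628.9°R.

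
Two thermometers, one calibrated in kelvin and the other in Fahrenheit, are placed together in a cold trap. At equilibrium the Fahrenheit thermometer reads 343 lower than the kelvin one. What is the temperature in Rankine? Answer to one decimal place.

Let x be the kelvin reading; then the Fahrenheit reading is 1.8·x - 459.67.
(1.8·x - 459.67) - x = -343  ⇒  (0.8)·x = 116.67  ⇒  x = 145.8375 K.
In Celsius: 145.8375 - 273.15 = -127.3125°C.
In Rankine: -127.3125 × 1.8 + 491.67 = 262.5°R.

262.5°R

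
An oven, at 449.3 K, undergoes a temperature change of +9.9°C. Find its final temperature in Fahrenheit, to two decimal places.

Initial temperature in Celsius: 449.3 - 273.15 = 176.1500°C.
Final Celsius temperature: 176.1500 + 9.9000 = 186.0500°C.
In Fahrenheit: 186.0500 × 1.8 + 32 = 366.89°F.

366.89°F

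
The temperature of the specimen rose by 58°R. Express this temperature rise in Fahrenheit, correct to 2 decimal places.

Rankine and Fahrenheit degrees are the same size, so the interval is unchanged: 58.00.

58.00°F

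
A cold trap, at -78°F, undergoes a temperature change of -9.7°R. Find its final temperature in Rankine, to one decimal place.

Initial temperature in Celsius: (-78 - 32) × 5/9 = -61.1111°C.
The 9.7°R change is an interval, so only the factor 5/9 applies: -9.7 × 5/9 = -5.3889°C.
Final Celsius temperature: -61.1111 - 5.3889 = -66.5000°C.
In Rankine: -66.5000 × 1.8 + 491.67 = 372.0°R.

372.0°R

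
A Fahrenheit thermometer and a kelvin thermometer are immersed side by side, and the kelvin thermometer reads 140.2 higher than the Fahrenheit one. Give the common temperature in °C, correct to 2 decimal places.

126.19°C

Let x be the Fahrenheit reading; then the kelvin reading is 5/9·x + 255.372.
(5/9·x + 255.372) - x = 140.2  ⇒  (-4/9)·x = -115.172  ⇒  x = 259.1375°F.
In Celsius: (259.1375 - 32) × 5/9 = 126.19°C.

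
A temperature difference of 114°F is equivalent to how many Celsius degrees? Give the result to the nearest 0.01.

63.33°C

Only the scale ratio 5/9 matters for a change in temperature.
114 × 5/9 = 63.33.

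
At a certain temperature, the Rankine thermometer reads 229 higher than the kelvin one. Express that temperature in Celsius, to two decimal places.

Let x be the kelvin reading; then the Rankine reading is 1.8·x.
(1.8·x) - x = 229  ⇒  (0.8)·x = 229  ⇒  x = 286.2500 K.
In Celsius: 286.25 - 273.15 = 13.10°C.

13.10°C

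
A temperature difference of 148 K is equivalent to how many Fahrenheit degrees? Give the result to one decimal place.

266.4°F

For a temperature interval the offset drops out; only the factor 1.8 applies.
148 × 1.8 = 266.4.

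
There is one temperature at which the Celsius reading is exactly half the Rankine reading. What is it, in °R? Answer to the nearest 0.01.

Let R be the Rankine reading. The Celsius reading is C = 5/9·R - 273.15.
Require C = 0.5·R: 5/9·R - 273.15 = 0.5·R.
(1/18)·R = 273.15  ⇒  R = 4916.70.

4916.70°R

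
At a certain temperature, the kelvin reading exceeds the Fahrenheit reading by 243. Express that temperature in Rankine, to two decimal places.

Let x be the kelvin reading; then the Fahrenheit reading is 1.8·x - 459.67.
(1.8·x - 459.67) - x = -243  ⇒  (0.8)·x = 216.67  ⇒  x = 270.8375 K.
In Celsius: 270.8375 - 273.15 = -2.3125°C.
In Rankine: -2.3125 × 1.8 + 491.67 = 487.51°R.

487.51°R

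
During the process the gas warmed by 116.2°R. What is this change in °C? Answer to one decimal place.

Only the scale ratio 5/9 matters for a change in temperature.
116.2 × 5/9 = 64.6.

64.6°C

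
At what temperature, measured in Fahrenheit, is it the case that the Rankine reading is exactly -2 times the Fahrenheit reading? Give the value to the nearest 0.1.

-153.2°F

Let F be the Fahrenheit reading. The Rankine reading is R = 1·F + 459.67.
Require R = -2·F: 1·F + 459.67 = -2·F.
(3)·F = -459.67  ⇒  F = -153.2.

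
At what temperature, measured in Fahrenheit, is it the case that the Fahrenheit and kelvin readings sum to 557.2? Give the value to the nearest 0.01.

Let F be the Fahrenheit reading. The kelvin reading is K = 5/9·F + 255.372.
Require F + K = 557.2: (14/9)·F + 255.372 = 557.2.
F = (557.2 - 255.372) / (14/9) = 194.03.

194.03°F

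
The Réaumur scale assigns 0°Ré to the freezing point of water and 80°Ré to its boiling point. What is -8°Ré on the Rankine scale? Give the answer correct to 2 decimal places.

Linear interpolation between the fixed points: C = (-8 - 0) × 100 / (80 - 0) = -10.0000°C.
Then -10.0000 × 1.8 + 491.67 = 473.67°R.

473.67°R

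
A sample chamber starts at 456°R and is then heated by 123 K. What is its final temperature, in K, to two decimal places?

Initial temperature in Celsius: (456 - 491.67) × 5/9 = -19.8167°C.
The 123 K change is an interval; Kelvin and Celsius degrees are the same size, so ΔC = +123°C.
Final Celsius temperature: -19.8167 + 123.0000 = 103.1833°C.
In kelvin: 103.1833 + 273.15 = 376.33 K.

376.33 K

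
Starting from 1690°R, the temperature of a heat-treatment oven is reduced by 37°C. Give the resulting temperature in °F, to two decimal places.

Initial temperature in Celsius: (1690 - 491.67) × 5/9 = 665.7389°C.
Final Celsius temperature: 665.7389 - 37.0000 = 628.7389°C.
In Fahrenheit: 628.7389 × 1.8 + 32 = 1163.73°F.

1163.73°F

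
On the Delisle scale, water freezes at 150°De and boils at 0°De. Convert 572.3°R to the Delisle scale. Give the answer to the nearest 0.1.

82.8°De

First in Celsius: (572.3 - 491.67) × 5/9 = 44.7944°C.
Linearly onto the Delisle scale: 150 + (44.7944 / 100) × (0 - 150) = 82.8°De.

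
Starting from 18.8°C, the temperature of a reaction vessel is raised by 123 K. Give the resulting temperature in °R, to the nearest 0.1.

746.9°R

The 123 K change is an interval; Kelvin and Celsius degrees are the same size, so ΔC = +123°C.
Final Celsius temperature: 18.8000 + 123.0000 = 141.8000°C.
In Rankine: 141.8000 × 1.8 + 491.67 = 746.9°R.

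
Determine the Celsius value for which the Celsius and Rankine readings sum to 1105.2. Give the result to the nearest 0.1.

219.1°C

Let C be the Celsius reading. The Rankine reading is R = 1.8·C + 491.67.
Require C + R = 1105.2: (2.8)·C + 491.67 = 1105.2.
C = (1105.2 - 491.67) / (2.8) = 219.1.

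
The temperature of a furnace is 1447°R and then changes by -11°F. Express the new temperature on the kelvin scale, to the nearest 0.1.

Initial temperature in Celsius: (1447 - 491.67) × 5/9 = 530.7389°C.
The 11°F change is an interval, so only the factor 5/9 applies: -11 × 5/9 = -6.1111°C.
Final Celsius temperature: 530.7389 - 6.1111 = 524.6278°C.
In kelvin: 524.6278 + 273.15 = 797.8 K.

797.8 K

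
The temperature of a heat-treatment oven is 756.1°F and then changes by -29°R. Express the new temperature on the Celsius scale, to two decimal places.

Initial temperature in Celsius: (756.1 - 32) × 5/9 = 402.2778°C.
The 29°R change is an interval, so only the factor 5/9 applies: -29 × 5/9 = -16.1111°C.
Final Celsius temperature: 402.2778 - 16.1111 = 386.1667°C.

386.17°C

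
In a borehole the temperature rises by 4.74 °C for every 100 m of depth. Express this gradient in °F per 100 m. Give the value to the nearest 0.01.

8.53 °F/100 m

Since only a temperature interval is involved, the additive offset between the scales drops out.
A change of 1°C is a change of 1.8°F, so 4.74 × 1.8 = 8.53.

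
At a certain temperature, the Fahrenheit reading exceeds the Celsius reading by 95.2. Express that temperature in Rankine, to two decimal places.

Let x be the Fahrenheit reading; then the Celsius reading is 5/9·x - 17.7778.
(5/9·x - 17.7778) - x = -95.2  ⇒  (-4/9)·x = -77.4222  ⇒  x = 174.2000°F.
In Celsius: (174.2 - 32) × 5/9 = 79.0000°C.
In Rankine: 79.0000 × 1.8 + 491.67 = 633.87°R.

633.87°R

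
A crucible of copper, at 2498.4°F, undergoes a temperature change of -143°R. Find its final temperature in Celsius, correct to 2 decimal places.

Initial temperature in Celsius: (2498.4 - 32) × 5/9 = 1370.2222°C.
The 143°R change is an interval, so only the factor 5/9 applies: -143 × 5/9 = -79.4444°C.
Final Celsius temperature: 1370.2222 - 79.4444 = 1290.7778°C.

1290.78°C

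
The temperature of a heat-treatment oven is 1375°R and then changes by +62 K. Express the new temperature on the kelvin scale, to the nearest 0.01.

Initial temperature in Celsius: (1375 - 491.67) × 5/9 = 490.7389°C.
The 62 K change is an interval; Kelvin and Celsius degrees are the same size, so ΔC = +62°C.
Final Celsius temperature: 490.7389 + 62.0000 = 552.7389°C.
In kelvin: 552.7389 + 273.15 = 825.89 K.

825.89 K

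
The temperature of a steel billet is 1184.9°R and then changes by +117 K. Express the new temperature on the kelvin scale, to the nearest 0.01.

775.28 K

Initial temperature in Celsius: (1184.9 - 491.67) × 5/9 = 385.1278°C.
The 117 K change is an interval; Kelvin and Celsius degrees are the same size, so ΔC = +117°C.
Final Celsius temperature: 385.1278 + 117.0000 = 502.1278°C.
In kelvin: 502.1278 + 273.15 = 775.28 K.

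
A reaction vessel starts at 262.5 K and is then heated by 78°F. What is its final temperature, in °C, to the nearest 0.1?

32.7°C

Initial temperature in Celsius: 262.5 - 273.15 = -10.6500°C.
The 78°F change is an interval, so only the factor 5/9 applies: +78 × 5/9 = +43.3333°C.
Final Celsius temperature: -10.6500 + 43.3333 = 32.6833°C.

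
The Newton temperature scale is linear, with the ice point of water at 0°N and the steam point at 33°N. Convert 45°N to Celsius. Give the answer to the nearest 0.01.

Linear interpolation between the fixed points: C = (45 - 0) × 100 / (33 - 0) = 136.3636°C.

136.36°C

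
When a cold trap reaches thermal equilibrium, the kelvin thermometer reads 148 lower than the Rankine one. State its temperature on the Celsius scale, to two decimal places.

Let x be the Rankine reading; then the kelvin reading is 5/9·x.
(5/9·x) - x = -148  ⇒  (-4/9)·x = -148  ⇒  x = 333.0000°R.
In Celsius: (333 - 491.67) × 5/9 = -88.15°C.

-88.15°C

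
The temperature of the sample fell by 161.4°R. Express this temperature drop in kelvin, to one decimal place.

An interval of 1°R corresponds to 5/9 K.
161.4 × 5/9 = 89.7.

89.7 K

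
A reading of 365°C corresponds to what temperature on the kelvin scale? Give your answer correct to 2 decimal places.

In kelvin: 365.0000 + 273.15 = 638.15 K.

638.15 K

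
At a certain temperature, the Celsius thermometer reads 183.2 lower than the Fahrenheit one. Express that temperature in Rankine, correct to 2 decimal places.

831.87°R

Let x be the Fahrenheit reading; then the Celsius reading is 5/9·x - 17.7778.
(5/9·x - 17.7778) - x = -183.2  ⇒  (-4/9)·x = -165.422  ⇒  x = 372.2000°F.
In Celsius: (372.2 - 32) × 5/9 = 189.0000°C.
In Rankine: 189.0000 × 1.8 + 491.67 = 831.87°R.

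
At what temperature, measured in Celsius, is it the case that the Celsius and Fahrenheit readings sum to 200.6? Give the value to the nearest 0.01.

Let C be the Celsius reading. The Fahrenheit reading is F = 1.8·C + 32.
Require C + F = 200.6: (2.8)·C + 32 = 200.6.
C = (200.6 - 32) / (2.8) = 60.21.

60.21°C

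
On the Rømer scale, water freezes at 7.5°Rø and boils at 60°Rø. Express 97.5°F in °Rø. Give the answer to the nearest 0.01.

26.60°Rø

First in Celsius: (97.5 - 32) × 5/9 = 36.3889°C.
Linearly onto the Rømer scale: 7.5 + (36.3889 / 100) × (60 - 7.5) = 26.60°Rø.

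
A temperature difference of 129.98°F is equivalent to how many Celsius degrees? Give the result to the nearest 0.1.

For a temperature interval the offset drops out; only the factor 5/9 applies.
129.98 × 5/9 = 72.2.

72.2°C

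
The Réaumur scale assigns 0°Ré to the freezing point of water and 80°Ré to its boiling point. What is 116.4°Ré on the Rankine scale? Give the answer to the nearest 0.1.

Linear interpolation between the fixed points: C = (116.4 - 0) × 100 / (80 - 0) = 145.5000°C.
Then 145.5000 × 1.8 + 491.67 = 753.6°R.

753.6°R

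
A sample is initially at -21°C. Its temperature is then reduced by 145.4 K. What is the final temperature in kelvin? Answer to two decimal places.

The 145.4 K change is an interval; Kelvin and Celsius degrees are the same size, so ΔC = -145.4°C.
Final Celsius temperature: -21.0000 - 145.4000 = -166.4000°C.
In kelvin: -166.4000 + 273.15 = 106.75 K.

106.75 K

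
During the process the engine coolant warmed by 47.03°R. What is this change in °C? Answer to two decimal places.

An interval of 1°R corresponds to 5/9°C.
47.03 × 5/9 = 26.13.

26.13°C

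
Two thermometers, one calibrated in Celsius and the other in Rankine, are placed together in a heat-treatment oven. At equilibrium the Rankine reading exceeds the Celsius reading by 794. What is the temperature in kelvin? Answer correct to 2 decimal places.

Let x be the Celsius reading; then the Rankine reading is 1.8·x + 491.67.
(1.8·x + 491.67) - x = 794  ⇒  (0.8)·x = 302.33  ⇒  x = 377.9125°C.
In kelvin: 377.9125 + 273.15 = 651.06 K.

651.06 K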